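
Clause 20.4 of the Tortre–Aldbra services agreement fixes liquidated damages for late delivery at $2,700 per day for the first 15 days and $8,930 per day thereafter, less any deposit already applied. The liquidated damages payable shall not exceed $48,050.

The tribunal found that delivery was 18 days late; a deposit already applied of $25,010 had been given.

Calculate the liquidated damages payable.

First 15 days: 15 × $2,700 = $40,500
Remaining days: (18 − 15) × $8,930 = $26,790
Accrued per-day damages: $40,500 + $26,790 = $67,290
Less deposit already applied: $67,290 − $25,010 = $42,280
Cap at $48,050: $42,280 is within the cap, no reduction.

Liquidated damages: $42,280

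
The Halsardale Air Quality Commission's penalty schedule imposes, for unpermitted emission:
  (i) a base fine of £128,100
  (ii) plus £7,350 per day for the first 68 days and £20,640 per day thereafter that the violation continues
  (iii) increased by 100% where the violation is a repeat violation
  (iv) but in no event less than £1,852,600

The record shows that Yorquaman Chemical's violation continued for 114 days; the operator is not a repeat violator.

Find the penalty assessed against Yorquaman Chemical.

First 68 days: 68 × £7,350 = £499,800
Remaining days: (114 − 68) × £20,640 = £949,440
Per-day component: £499,800 + £949,440 = £1,449,240
Base plus per-day: £128,100 + £1,449,240 = £1,577,340
The operator is not a repeat violator: no 100% increase.
Minimum £1,852,600: £1,577,340 is below the minimum → £1,852,600

£1,852,600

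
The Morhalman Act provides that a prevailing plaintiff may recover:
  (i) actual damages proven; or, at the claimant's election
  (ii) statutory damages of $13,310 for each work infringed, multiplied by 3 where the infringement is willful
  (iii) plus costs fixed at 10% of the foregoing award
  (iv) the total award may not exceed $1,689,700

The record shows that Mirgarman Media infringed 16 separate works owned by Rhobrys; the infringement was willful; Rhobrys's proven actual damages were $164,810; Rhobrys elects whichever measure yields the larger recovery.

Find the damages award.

$702,768

Statutory damages: 16 × $13,310 = $212,960
Trebled: 3 × $212,960 = $638,880
Greater of actual damages ($164,810) or enhanced statutory damages ($638,880): $638,880
Costs: 10% of $638,880 = $63,888
Award plus costs: $638,880 + $63,888 = $702,768
Cap at $1,689,700: $702,768 is within the cap, no reduction.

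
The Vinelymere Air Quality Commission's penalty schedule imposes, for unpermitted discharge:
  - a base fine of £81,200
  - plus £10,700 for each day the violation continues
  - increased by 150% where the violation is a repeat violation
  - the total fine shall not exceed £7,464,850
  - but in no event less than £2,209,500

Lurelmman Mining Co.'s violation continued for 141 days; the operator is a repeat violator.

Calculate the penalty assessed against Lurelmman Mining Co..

Per-day component: 141 × £10,700 = £1,508,700
Base plus per-day: £81,200 + £1,508,700 = £1,589,900
Enhancement: 150% of £1,589,900 = £2,384,850
Enhanced fine: £1,589,900 + £2,384,850 = £3,974,750
Cap at £7,464,850: £3,974,750 is within the cap, no reduction.
Minimum £2,209,500: £3,974,750 meets the minimum, no increase.

Civil penalty: £3,974,750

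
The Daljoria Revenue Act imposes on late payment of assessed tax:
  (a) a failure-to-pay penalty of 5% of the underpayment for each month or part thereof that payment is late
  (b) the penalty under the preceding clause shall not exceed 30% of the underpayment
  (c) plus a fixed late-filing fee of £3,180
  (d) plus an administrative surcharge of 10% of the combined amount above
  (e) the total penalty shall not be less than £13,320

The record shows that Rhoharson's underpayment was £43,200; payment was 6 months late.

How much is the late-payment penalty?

Accrued rate: 5% × 6 = 30%, capped at 30% → 30%
Failure-to-pay penalty: 30% of £43,200 = £12,960
Penalty before surcharge: £12,960 + £3,180 = £16,140
Administrative surcharge: 10% of £16,140 = £1,614
Total penalty: £16,140 + £1,614 = £17,754
Minimum £13,320: £17,754 meets the minimum, no increase.

Penalty: £17,754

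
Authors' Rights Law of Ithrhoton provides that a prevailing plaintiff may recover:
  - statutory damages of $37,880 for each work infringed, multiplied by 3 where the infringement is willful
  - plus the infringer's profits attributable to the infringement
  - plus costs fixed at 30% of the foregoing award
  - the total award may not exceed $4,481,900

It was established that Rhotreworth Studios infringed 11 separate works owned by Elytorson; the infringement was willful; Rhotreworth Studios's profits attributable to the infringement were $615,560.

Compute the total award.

$2,425,280

Statutory damages: 11 × $37,880 = $416,680
Trebled: 3 × $416,680 = $1,250,040
Combined award: $1,250,040 + $615,560 = $1,865,600
Costs: 30% of $1,865,600 = $559,680
Award plus costs: $1,865,600 + $559,680 = $2,425,280
Cap at $4,481,900: $2,425,280 is within the cap, no reduction.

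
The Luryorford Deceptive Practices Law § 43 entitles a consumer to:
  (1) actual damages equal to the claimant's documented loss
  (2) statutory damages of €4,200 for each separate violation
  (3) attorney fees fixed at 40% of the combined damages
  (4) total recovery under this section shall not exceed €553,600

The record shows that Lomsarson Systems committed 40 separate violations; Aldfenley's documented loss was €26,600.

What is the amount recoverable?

€272,440

Statutory damages: 40 × €4,200 = €168,000
Combined damages: €26,600 + €168,000 = €194,600
Attorney fees: 40% of €194,600 = €77,840
Total before cap: €194,600 + €77,840 = €272,440
Cap at €553,600: €272,440 is within the cap, no reduction.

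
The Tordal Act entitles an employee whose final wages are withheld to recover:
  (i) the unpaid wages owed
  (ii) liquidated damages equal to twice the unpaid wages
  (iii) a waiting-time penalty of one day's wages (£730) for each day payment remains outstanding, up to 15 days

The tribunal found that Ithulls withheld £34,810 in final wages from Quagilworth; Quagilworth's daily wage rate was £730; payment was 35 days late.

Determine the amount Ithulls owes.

£115,380

Doubled: 2 × £34,810 = £69,620
Penalty days: min(35, 15) = 15
Waiting-time penalty: 15 × £730 = £10,950
Total award: £34,810 + £69,620 + £10,950 = £115,380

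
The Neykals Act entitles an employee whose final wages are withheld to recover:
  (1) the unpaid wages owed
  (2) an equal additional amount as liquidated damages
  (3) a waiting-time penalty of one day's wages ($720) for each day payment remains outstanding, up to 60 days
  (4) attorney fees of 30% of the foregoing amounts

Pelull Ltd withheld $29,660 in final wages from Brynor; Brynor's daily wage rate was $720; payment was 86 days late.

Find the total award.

Total award: $133,276

Liquidated damages (equal amount): $29,660
Penalty days: min(86, 60) = 60
Waiting-time penalty: 60 × $720 = $43,200
Subtotal: $29,660 + $29,660 + $43,200 = $102,520
Attorney fees: 30% of $102,520 = $30,756
Total award: $102,520 + $30,756 = $133,276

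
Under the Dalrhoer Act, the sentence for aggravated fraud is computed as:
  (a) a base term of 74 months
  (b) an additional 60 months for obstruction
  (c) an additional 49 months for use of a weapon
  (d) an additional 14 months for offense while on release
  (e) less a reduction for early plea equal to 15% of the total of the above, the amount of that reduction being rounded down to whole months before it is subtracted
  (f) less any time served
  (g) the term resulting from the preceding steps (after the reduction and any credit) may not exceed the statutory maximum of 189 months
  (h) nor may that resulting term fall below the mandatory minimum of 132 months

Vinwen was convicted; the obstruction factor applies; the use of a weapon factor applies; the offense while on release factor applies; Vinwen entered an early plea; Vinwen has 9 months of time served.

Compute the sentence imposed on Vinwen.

Obstruction enhancement: +60 months
Use of a weapon enhancement: +49 months
Offense while on release enhancement: +14 months
Adjusted term: 74 months + 60 months + 49 months + 14 months = 197 months
Early plea reduction: 15% of 197 months = 29 months (rounded down)
After reduction: 197 − 29 = 168 months
Less time served: 168 months − 9 months = 159 months
Cap at 189 months: 159 months is within the cap, no reduction.
Minimum 132 months: 159 months meets the minimum, no increase.

159 months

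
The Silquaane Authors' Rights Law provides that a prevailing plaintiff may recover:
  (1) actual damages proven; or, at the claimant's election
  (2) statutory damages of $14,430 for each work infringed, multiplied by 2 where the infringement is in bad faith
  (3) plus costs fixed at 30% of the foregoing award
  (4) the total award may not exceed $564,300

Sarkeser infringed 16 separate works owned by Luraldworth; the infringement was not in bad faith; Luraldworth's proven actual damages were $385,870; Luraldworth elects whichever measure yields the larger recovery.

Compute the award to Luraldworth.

Statutory damages: 16 × $14,430 = $230,880
Infringement not in bad faith: no ×2 enhancement.
Greater of actual damages ($385,870) or statutory damages ($230,880): $385,870
Costs: 30% of $385,870 = $115,761
Award plus costs: $385,870 + $115,761 = $501,631
Cap at $564,300: $501,631 is within the cap, no reduction.

Award: $501,631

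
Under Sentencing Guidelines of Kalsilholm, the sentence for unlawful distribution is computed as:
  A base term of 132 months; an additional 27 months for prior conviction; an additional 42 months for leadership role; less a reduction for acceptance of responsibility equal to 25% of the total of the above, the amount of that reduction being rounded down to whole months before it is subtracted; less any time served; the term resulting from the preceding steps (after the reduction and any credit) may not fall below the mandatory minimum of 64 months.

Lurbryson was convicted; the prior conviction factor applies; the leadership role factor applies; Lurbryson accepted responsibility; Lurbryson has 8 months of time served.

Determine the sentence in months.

Sentence: 143 months

Prior conviction enhancement: +27 months
Leadership role enhancement: +42 months
Adjusted term: 132 months + 27 months + 42 months = 201 months
Acceptance of responsibility reduction: 25% of 201 months = 50 months (rounded down)
After reduction: 201 − 50 = 151 months
Less time served: 151 months − 8 months = 143 months
Minimum 64 months: 143 months meets the minimum, no increase.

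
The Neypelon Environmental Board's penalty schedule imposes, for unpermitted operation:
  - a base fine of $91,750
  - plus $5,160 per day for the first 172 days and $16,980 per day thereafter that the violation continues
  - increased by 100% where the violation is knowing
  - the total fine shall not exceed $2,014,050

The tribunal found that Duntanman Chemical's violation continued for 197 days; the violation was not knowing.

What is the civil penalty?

First 172 days: 172 × $5,160 = $887,520
Remaining days: (197 − 172) × $16,980 = $424,500
Per-day component: $887,520 + $424,500 = $1,312,020
Base plus per-day: $91,750 + $1,312,020 = $1,403,770
The violation was not knowing: no 100% increase.
Cap at $2,014,050: $1,403,770 is within the cap, no reduction.

$1,403,770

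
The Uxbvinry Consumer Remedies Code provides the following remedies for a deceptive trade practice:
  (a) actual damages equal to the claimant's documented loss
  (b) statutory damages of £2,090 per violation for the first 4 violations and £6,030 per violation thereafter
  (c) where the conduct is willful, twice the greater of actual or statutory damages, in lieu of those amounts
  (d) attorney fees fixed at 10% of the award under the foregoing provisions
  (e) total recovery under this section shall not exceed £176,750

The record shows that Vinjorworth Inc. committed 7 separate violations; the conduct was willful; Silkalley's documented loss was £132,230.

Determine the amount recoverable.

£176,750

First 4 violations: 4 × £2,090 = £8,360
Remaining violations: (7 − 4) × £6,030 = £18,090
Statutory damages: £8,360 + £18,090 = £26,450
Greater of actual damages (£132,230) or statutory damages (£26,450): £132,230
Doubled: 2 × £132,230 = £264,460
Attorney fees: 10% of £264,460 = £26,446
Total before cap: £264,460 + £26,446 = £290,906
Cap at £176,750: £290,906 exceeds the cap → £176,750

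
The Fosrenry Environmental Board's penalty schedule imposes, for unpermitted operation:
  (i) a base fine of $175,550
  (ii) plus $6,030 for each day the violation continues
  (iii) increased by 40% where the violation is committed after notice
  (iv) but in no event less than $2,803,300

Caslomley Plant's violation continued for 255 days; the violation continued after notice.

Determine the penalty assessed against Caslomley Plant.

Civil penalty: $2,803,300

Per-day component: 255 × $6,030 = $1,537,650
Base plus per-day: $175,550 + $1,537,650 = $1,713,200
Enhancement: 40% of $1,713,200 = $685,280
Enhanced fine: $1,713,200 + $685,280 = $2,398,480
Minimum $2,803,300: $2,398,480 is below the minimum → $2,803,300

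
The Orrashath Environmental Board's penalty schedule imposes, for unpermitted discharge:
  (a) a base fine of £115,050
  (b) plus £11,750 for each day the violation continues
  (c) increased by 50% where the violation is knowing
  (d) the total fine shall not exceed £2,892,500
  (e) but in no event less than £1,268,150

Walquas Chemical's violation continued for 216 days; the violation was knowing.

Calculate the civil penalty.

Per-day component: 216 × £11,750 = £2,538,000
Base plus per-day: £115,050 + £2,538,000 = £2,653,050
Enhancement: 50% of £2,653,050 = £1,326,525
Enhanced fine: £2,653,050 + £1,326,525 = £3,979,575
Cap at £2,892,500: £3,979,575 exceeds the cap → £2,892,500
Minimum £1,268,150: £2,892,500 meets the minimum, no increase.

Civil penalty: £2,892,500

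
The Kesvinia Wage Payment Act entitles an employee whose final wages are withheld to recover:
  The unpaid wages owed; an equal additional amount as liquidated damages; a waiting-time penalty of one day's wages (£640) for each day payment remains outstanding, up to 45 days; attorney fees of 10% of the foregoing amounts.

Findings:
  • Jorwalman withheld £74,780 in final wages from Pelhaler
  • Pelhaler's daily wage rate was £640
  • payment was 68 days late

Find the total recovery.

Liquidated damages (equal amount): £74,780
Penalty days: min(68, 45) = 45
Waiting-time penalty: 45 × £640 = £28,800
Subtotal: £74,780 + £74,780 + £28,800 = £178,360
Attorney fees: 10% of £178,360 = £17,836
Total award: £178,360 + £17,836 = £196,196

Total award: £196,196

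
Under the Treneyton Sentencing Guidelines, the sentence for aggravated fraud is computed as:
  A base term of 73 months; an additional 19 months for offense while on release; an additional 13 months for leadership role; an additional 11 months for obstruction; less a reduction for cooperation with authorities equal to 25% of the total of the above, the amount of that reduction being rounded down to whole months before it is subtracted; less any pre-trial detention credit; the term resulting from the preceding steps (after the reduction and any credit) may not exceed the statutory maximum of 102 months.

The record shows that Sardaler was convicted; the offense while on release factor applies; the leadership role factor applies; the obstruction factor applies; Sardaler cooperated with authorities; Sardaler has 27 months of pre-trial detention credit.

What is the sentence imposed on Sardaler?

Offense while on release enhancement: +19 months
Leadership role enhancement: +13 months
Obstruction enhancement: +11 months
Adjusted term: 73 months + 19 months + 13 months + 11 months = 116 months
Cooperation with authorities reduction: 25% of 116 months = 29 months (rounded down)
After reduction: 116 − 29 = 87 months
Less pre-trial detention credit: 87 months − 27 months = 60 months
Cap at 102 months: 60 months is within the cap, no reduction.

60 months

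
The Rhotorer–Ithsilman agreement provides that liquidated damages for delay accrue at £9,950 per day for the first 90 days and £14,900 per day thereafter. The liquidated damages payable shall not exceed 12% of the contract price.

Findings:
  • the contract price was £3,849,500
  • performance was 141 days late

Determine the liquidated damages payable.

Liquidated damages: £461,940

First 90 days: 90 × £9,950 = £895,500
Remaining days: (141 − 90) × £14,900 = £759,900
Accrued per-day damages: £895,500 + £759,900 = £1,655,400
Cap: 12% of £3,849,500 = £461,940
Cap at £461,940: £1,655,400 exceeds the cap → £461,940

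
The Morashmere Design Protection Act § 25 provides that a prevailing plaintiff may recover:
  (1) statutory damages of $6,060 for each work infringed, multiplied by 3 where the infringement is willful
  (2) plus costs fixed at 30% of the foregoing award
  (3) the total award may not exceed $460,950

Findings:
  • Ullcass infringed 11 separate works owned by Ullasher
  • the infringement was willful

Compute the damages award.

Statutory damages: 11 × $6,060 = $66,660
Trebled: 3 × $66,660 = $199,980
Costs: 30% of $199,980 = $59,994
Award plus costs: $199,980 + $59,994 = $259,974
Cap at $460,950: $259,974 is within the cap, no reduction.

Award: $259,974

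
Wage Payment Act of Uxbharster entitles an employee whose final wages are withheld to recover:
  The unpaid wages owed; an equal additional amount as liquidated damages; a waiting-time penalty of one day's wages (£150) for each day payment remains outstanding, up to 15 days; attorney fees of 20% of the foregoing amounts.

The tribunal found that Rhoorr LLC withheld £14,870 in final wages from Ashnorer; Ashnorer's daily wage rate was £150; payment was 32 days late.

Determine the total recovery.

Liquidated damages (equal amount): £14,870
Penalty days: min(32, 15) = 15
Waiting-time penalty: 15 × £150 = £2,250
Subtotal: £14,870 + £14,870 + £2,250 = £31,990
Attorney fees: 20% of £31,990 = £6,398
Total award: £31,990 + £6,398 = £38,388

£38,388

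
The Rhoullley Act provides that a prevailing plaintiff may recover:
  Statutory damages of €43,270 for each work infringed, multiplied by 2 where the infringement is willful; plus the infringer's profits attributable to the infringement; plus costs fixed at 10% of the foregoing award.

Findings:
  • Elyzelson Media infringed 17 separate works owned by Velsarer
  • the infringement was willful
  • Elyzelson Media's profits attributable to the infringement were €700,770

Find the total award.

Statutory damages: 17 × €43,270 = €735,590
Doubled: 2 × €735,590 = €1,471,180
Combined award: €1,471,180 + €700,770 = €2,171,950
Costs: 10% of €2,171,950 = €217,195
Award plus costs: €2,171,950 + €217,195 = €2,389,145

€2,389,145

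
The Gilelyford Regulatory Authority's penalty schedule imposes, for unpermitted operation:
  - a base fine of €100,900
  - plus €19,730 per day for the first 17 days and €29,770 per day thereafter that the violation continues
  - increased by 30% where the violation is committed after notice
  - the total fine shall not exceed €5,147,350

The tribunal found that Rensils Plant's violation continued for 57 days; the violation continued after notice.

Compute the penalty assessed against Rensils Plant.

First 17 days: 17 × €19,730 = €335,410
Remaining days: (57 − 17) × €29,770 = €1,190,800
Per-day component: €335,410 + €1,190,800 = €1,526,210
Base plus per-day: €100,900 + €1,526,210 = €1,627,110
Enhancement: 30% of €1,627,110 = €488,133
Enhanced fine: €1,627,110 + €488,133 = €2,115,243
Cap at €5,147,350: €2,115,243 is within the cap, no reduction.

€2,115,243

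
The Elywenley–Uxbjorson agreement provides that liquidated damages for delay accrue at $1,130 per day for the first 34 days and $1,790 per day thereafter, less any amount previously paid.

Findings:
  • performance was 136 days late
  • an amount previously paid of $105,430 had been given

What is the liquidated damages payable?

First 34 days: 34 × $1,130 = $38,420
Remaining days: (136 − 34) × $1,790 = $182,580
Accrued per-day damages: $38,420 + $182,580 = $221,000
Less amount previously paid: $221,000 − $105,430 = $115,570

Liquidated damages: $115,570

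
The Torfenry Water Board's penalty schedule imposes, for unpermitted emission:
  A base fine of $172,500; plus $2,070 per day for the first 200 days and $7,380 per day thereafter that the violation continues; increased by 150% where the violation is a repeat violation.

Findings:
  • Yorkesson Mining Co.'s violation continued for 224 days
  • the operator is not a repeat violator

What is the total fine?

First 200 days: 200 × $2,070 = $414,000
Remaining days: (224 − 200) × $7,380 = $177,120
Per-day component: $414,000 + $177,120 = $591,120
Base plus per-day: $172,500 + $591,120 = $763,620
The operator is not a repeat violator: no 150% increase.

$763,620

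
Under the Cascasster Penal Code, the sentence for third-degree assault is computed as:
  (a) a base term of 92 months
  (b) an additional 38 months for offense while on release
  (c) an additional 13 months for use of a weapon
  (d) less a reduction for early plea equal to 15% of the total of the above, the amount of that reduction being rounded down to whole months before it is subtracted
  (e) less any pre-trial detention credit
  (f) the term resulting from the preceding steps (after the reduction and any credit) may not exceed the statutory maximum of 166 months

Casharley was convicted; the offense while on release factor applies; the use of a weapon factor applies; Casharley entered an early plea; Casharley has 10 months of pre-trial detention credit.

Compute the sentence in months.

Offense while on release enhancement: +38 months
Use of a weapon enhancement: +13 months
Adjusted term: 92 months + 38 months + 13 months = 143 months
Early plea reduction: 15% of 143 months = 21 months (rounded down)
After reduction: 143 − 21 = 122 months
Less pre-trial detention credit: 122 months − 10 months = 112 months
Cap at 166 months: 112 months is within the cap, no reduction.

Sentence: 112 months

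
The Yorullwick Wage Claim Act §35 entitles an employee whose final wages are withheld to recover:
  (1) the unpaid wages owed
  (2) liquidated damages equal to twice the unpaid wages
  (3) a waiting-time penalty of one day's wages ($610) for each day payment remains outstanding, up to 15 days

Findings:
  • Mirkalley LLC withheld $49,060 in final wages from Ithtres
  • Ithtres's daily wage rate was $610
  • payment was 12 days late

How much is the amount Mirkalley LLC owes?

Doubled: 2 × $49,060 = $98,120
Penalty days: min(12, 15) = 12
Waiting-time penalty: 12 × $610 = $7,320
Total award: $49,060 + $98,120 + $7,320 = $154,500

Total award: $154,500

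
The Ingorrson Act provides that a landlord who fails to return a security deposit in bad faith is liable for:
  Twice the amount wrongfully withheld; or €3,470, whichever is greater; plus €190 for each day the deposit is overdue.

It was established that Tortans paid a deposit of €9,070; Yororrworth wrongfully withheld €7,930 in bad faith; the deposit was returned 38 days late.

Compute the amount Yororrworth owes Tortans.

Doubled: 2 × €7,930 = €15,860
Minimum €3,470: €15,860 meets the minimum, no increase.
Late-return penalty: 38 × €190 = €7,220
Damages plus late penalty: €15,860 + €7,220 = €23,080

€23,080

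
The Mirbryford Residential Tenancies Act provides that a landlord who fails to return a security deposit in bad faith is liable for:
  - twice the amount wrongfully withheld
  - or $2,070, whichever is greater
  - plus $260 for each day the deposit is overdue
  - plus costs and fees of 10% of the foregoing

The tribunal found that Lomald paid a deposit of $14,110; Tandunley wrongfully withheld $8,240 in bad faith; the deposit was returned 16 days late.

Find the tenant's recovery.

$22,704

Doubled: 2 × $8,240 = $16,480
Minimum $2,070: $16,480 meets the minimum, no increase.
Late-return penalty: 16 × $260 = $4,160
Damages plus late penalty: $16,480 + $4,160 = $20,640
Costs and fees: 10% of $20,640 = $2,064
Total recovery: $20,640 + $2,064 = $22,704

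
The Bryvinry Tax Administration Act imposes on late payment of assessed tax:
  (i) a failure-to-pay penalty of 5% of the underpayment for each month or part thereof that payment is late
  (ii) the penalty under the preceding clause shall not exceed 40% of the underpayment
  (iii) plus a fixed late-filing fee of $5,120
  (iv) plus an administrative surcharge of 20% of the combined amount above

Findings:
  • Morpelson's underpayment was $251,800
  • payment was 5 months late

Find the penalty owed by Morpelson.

Accrued rate: 5% × 5 = 25%, capped at 40% → 25%
Failure-to-pay penalty: 25% of $251,800 = $62,950
Penalty before surcharge: $62,950 + $5,120 = $68,070
Administrative surcharge: 20% of $68,070 = $13,614
Total penalty: $68,070 + $13,614 = $81,684

$81,684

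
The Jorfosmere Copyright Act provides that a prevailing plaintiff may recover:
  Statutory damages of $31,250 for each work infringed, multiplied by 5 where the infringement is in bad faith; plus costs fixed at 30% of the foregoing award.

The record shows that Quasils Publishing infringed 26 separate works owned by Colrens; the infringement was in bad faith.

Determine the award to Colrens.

$5,281,250

Statutory damages: 26 × $31,250 = $812,500
Multiplied by 5: 5 × $812,500 = $4,062,500
Costs: 30% of $4,062,500 = $1,218,750
Award plus costs: $4,062,500 + $1,218,750 = $5,281,250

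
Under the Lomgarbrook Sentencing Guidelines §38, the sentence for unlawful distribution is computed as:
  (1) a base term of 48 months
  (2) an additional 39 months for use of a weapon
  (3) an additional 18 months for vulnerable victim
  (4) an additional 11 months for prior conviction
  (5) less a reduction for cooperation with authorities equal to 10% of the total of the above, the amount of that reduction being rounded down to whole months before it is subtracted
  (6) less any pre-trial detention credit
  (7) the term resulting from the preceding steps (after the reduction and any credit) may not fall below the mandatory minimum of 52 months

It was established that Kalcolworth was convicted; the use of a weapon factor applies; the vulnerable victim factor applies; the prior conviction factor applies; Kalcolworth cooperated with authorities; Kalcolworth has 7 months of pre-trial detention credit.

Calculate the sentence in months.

Use of a weapon enhancement: +39 months
Vulnerable victim enhancement: +18 months
Prior conviction enhancement: +11 months
Adjusted term: 48 months + 39 months + 18 months + 11 months = 116 months
Cooperation with authorities reduction: 10% of 116 months = 11 months (rounded down)
After reduction: 116 − 11 = 105 months
Less pre-trial detention credit: 105 months − 7 months = 98 months
Minimum 52 months: 98 months meets the minimum, no increase.

Sentence: 98 months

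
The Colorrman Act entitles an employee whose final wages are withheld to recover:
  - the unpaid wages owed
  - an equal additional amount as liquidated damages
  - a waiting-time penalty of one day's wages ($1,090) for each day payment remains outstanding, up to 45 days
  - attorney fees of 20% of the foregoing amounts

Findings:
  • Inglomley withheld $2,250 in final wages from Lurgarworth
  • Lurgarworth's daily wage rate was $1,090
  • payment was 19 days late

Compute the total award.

Liquidated damages (equal amount): $2,250
Penalty days: min(19, 45) = 19
Waiting-time penalty: 19 × $1,090 = $20,710
Subtotal: $2,250 + $2,250 + $20,710 = $25,210
Attorney fees: 20% of $25,210 = $5,042
Total award: $25,210 + $5,042 = $30,252

$30,252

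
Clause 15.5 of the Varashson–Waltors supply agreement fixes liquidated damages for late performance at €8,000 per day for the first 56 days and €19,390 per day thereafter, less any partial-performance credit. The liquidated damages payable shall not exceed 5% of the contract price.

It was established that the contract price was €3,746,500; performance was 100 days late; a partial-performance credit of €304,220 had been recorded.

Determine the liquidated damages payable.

€187,325

First 56 days: 56 × €8,000 = €448,000
Remaining days: (100 − 56) × €19,390 = €853,160
Accrued per-day damages: €448,000 + €853,160 = €1,301,160
Less partial-performance credit: €1,301,160 − €304,220 = €996,940
Cap: 5% of €3,746,500 = €187,325
Cap at €187,325: €996,940 exceeds the cap → €187,325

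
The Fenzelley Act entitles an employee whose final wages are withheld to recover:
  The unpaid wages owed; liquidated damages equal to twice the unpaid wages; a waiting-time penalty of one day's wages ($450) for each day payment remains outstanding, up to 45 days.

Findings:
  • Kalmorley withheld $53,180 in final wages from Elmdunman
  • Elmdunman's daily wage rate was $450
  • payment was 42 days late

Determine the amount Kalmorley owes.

Doubled: 2 × $53,180 = $106,360
Penalty days: min(42, 45) = 42
Waiting-time penalty: 42 × $450 = $18,900
Total award: $53,180 + $106,360 + $18,900 = $178,440

$178,440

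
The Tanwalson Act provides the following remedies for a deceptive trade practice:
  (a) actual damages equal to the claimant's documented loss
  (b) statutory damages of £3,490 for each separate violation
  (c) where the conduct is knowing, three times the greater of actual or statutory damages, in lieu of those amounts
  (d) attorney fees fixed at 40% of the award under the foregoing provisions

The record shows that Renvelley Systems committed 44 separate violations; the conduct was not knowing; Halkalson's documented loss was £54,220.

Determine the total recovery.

£290,892

Statutory damages: 44 × £3,490 = £153,560
Conduct not knowing: the in-lieu enhancement does not apply.
Actual plus statutory damages: £54,220 + £153,560 = £207,780
Attorney fees: 40% of £207,780 = £83,112
Total recovery: £207,780 + £83,112 = £290,892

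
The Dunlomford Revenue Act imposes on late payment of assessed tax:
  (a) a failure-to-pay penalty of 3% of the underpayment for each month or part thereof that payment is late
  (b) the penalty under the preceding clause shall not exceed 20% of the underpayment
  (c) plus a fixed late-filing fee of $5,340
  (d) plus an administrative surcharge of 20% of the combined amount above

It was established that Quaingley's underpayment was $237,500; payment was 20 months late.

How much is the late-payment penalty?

$63,408

Accrued rate: 3% × 20 = 60%, capped at 20% → 20%
Failure-to-pay penalty: 20% of $237,500 = $47,500
Penalty before surcharge: $47,500 + $5,340 = $52,840
Administrative surcharge: 20% of $52,840 = $10,568
Total penalty: $52,840 + $10,568 = $63,408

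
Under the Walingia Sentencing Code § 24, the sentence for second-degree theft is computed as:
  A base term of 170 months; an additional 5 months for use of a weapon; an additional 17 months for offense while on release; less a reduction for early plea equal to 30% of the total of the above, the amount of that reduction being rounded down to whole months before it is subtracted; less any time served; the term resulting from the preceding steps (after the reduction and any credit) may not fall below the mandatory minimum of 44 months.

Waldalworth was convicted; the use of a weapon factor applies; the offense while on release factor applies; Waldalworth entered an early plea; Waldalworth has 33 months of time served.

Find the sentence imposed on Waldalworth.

Use of a weapon enhancement: +5 months
Offense while on release enhancement: +17 months
Adjusted term: 170 months + 5 months + 17 months = 192 months
Early plea reduction: 30% of 192 months = 57 months (rounded down)
After reduction: 192 − 57 = 135 months
Less time served: 135 months − 33 months = 102 months
Minimum 44 months: 102 months meets the minimum, no increase.

102 months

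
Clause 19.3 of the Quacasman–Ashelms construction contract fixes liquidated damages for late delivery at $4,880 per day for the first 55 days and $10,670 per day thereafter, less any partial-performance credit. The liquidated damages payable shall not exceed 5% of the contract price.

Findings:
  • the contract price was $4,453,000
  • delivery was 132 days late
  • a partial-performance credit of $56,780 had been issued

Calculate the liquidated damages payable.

$222,650

First 55 days: 55 × $4,880 = $268,400
Remaining days: (132 − 55) × $10,670 = $821,590
Accrued per-day damages: $268,400 + $821,590 = $1,089,990
Less partial-performance credit: $1,089,990 − $56,780 = $1,033,210
Cap: 5% of $4,453,000 = $222,650
Cap at $222,650: $1,033,210 exceeds the cap → $222,650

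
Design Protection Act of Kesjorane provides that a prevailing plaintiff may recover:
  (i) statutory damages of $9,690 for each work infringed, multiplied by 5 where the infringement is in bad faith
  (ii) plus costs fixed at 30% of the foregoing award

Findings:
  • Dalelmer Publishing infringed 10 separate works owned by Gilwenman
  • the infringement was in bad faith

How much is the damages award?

$629,850

Statutory damages: 10 × $9,690 = $96,900
Multiplied by 5: 5 × $96,900 = $484,500
Costs: 30% of $484,500 = $145,350
Award plus costs: $484,500 + $145,350 = $629,850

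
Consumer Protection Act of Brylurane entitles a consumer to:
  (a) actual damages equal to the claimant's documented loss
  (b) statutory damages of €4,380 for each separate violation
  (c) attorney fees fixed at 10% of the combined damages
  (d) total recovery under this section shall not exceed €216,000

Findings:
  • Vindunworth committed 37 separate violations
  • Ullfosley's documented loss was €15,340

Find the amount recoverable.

€195,140

Statutory damages: 37 × €4,380 = €162,060
Combined damages: €15,340 + €162,060 = €177,400
Attorney fees: 10% of €177,400 = €17,740
Total before cap: €177,400 + €17,740 = €195,140
Cap at €216,000: €195,140 is within the cap, no reduction.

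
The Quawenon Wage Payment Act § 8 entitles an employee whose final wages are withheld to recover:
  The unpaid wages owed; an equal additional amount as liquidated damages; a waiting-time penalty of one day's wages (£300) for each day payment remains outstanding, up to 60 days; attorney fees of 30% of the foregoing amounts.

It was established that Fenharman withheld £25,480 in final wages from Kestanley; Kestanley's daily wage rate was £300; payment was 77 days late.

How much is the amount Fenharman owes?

£89,648

Liquidated damages (equal amount): £25,480
Penalty days: min(77, 60) = 60
Waiting-time penalty: 60 × £300 = £18,000
Subtotal: £25,480 + £25,480 + £18,000 = £68,960
Attorney fees: 30% of £68,960 = £20,688
Total award: £68,960 + £20,688 = £89,648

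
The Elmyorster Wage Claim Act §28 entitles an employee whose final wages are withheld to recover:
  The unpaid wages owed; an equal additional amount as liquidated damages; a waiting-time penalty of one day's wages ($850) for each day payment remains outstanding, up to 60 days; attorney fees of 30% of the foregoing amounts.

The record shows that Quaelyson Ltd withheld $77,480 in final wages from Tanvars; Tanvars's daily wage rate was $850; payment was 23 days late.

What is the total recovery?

Liquidated damages (equal amount): $77,480
Penalty days: min(23, 60) = 23
Waiting-time penalty: 23 × $850 = $19,550
Subtotal: $77,480 + $77,480 + $19,550 = $174,510
Attorney fees: 30% of $174,510 = $52,353
Total award: $174,510 + $52,353 = $226,863

$226,863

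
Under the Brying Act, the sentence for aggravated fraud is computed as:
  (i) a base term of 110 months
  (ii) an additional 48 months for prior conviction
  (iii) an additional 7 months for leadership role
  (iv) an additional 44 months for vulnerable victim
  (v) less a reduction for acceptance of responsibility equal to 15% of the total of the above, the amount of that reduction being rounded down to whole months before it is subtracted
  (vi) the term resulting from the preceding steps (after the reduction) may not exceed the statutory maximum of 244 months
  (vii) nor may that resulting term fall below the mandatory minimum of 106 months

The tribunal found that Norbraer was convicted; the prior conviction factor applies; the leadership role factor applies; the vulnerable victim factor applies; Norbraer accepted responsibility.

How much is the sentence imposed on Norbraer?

Sentence: 178 months

Prior conviction enhancement: +48 months
Leadership role enhancement: +7 months
Vulnerable victim enhancement: +44 months
Adjusted term: 110 months + 48 months + 7 months + 44 months = 209 months
Acceptance of responsibility reduction: 15% of 209 months = 31 months (rounded down)
After reduction: 209 − 31 = 178 months
Cap at 244 months: 178 months is within the cap, no reduction.
Minimum 106 months: 178 months meets the minimum, no increase.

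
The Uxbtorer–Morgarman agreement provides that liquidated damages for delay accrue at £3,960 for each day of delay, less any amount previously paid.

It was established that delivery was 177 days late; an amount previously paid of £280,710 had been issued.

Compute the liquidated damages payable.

£420,210

Per-day damages: 177 × £3,960 = £700,920
Less amount previously paid: £700,920 − £280,710 = £420,210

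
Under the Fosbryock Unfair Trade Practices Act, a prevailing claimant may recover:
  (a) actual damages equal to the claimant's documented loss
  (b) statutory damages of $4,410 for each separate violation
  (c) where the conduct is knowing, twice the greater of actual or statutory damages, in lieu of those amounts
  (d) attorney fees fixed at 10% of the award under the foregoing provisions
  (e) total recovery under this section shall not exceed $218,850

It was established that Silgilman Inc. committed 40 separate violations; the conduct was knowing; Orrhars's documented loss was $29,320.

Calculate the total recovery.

$218,850

Statutory damages: 40 × $4,410 = $176,400
Greater of actual damages ($29,320) or statutory damages ($176,400): $176,400
Doubled: 2 × $176,400 = $352,800
Attorney fees: 10% of $352,800 = $35,280
Total before cap: $352,800 + $35,280 = $388,080
Cap at $218,850: $388,080 exceeds the cap → $218,850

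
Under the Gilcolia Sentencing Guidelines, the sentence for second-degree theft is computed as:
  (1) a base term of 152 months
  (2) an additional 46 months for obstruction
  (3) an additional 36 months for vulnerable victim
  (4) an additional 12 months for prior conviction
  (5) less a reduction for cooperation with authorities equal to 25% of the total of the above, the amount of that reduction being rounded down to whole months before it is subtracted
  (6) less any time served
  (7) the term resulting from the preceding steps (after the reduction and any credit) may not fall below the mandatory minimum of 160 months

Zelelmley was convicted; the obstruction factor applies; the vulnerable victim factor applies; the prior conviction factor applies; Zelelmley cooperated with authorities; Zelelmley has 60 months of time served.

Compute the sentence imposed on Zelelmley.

Obstruction enhancement: +46 months
Vulnerable victim enhancement: +36 months
Prior conviction enhancement: +12 months
Adjusted term: 152 months + 46 months + 36 months + 12 months = 246 months
Cooperation with authorities reduction: 25% of 246 months = 61 months (rounded down)
After reduction: 246 − 61 = 185 months
Less time served: 185 months − 60 months = 125 months
Minimum 160 months: 125 months is below the minimum → 160 months

160 months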